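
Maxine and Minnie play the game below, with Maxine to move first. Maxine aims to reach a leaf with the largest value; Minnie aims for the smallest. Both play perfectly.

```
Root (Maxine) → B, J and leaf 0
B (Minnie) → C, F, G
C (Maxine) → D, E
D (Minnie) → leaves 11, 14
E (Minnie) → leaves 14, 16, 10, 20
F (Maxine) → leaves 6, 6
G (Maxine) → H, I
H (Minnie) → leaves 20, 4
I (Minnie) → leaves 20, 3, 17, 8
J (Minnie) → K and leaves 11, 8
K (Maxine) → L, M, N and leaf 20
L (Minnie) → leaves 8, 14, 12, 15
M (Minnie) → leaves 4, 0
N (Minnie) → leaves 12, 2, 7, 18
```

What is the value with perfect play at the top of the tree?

D (Minnie): min(11, 14) = 11
E (Minnie): min(14, 16, 10, 20) = 10
C (Maxine): max(11, 10) = 11
F (Maxine): max(6, 6) = 6
H (Minnie): min(20, 4) = 4
I (Minnie): min(20, 3, 17, 8) = 3
G (Maxine): max(4, 3) = 4
B (Minnie): min(11, 6, 4) = 4
L (Minnie): min(8, 14, 12, 15) = 8
M (Minnie): min(4, 0) = 0
N (Minnie): min(12, 2, 7, 18) = 2
K (Maxine): max(8, 0, 2, 20) = 20
J (Minnie): min(20, 11, 8) = 8
Root (Maxine): max(4, 8, 0) = 8

8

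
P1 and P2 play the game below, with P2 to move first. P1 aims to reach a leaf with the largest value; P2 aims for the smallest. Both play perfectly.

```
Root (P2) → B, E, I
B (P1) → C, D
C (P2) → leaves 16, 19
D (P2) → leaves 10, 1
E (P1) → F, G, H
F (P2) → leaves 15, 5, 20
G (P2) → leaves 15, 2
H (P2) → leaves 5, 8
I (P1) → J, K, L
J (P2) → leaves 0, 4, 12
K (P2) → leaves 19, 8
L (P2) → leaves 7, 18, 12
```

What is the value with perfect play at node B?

C: min(16, 19) = 16
D: min(10, 1) = 1
B: max(16, 1) = 16

16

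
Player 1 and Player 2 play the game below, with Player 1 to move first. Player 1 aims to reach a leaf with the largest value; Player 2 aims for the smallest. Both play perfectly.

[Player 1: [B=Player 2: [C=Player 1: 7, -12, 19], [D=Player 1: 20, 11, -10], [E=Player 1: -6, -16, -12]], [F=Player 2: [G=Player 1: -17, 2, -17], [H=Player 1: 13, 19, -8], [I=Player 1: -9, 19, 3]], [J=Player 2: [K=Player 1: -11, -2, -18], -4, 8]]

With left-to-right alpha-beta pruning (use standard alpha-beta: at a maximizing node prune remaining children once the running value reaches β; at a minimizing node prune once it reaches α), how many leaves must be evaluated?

16

C [α=-∞,β=+∞]: v=19
D [α=-∞,β=19]: v=20 after child 1 ≥ β → β-cutoff, skip 2
E [α=-∞,β=19]: v=-6
B [α=-∞,β=+∞]: v=-6
G [α=-6,β=+∞]: v=2
H [α=-6,β=2]: v=13 after child 1 ≥ β → β-cutoff, skip 2
I [α=-6,β=2]: v=19 after child 2 ≥ β → β-cutoff, skip 1
F [α=-6,β=+∞]: v=2
K [α=2,β=+∞]: v=-2
J [α=2,β=+∞]: v=-2 after child 1 ≤ α → α-cutoff, skip 2
Root [α=-∞,β=+∞]: v=2
Leaves evaluated: 16 of 23.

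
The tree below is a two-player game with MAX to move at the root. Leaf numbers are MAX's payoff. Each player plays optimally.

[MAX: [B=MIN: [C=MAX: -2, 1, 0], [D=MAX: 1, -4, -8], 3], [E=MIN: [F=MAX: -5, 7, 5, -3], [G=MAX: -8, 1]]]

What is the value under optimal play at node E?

1

F: max(-5, 7, 5, -3) = 7
G: max(-8, 1) = 1
E: min(7, 1) = 1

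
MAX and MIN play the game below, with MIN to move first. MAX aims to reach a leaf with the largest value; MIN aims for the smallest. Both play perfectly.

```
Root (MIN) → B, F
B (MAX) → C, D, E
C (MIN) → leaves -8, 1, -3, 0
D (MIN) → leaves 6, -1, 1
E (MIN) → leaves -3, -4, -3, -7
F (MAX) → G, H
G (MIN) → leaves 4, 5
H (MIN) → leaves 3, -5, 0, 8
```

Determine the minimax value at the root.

C (MIN): min(-8, 1, -3, 0) = -8
D (MIN): min(6, -1, 1) = -1
E (MIN): min(-3, -4, -3, -7) = -7
B (MAX): max(-8, -1, -7) = -1
G (MIN): min(4, 5) = 4
H (MIN): min(3, -5, 0, 8) = -5
F (MAX): max(4, -5) = 4
Root (MIN): min(-1, 4) = -1

-1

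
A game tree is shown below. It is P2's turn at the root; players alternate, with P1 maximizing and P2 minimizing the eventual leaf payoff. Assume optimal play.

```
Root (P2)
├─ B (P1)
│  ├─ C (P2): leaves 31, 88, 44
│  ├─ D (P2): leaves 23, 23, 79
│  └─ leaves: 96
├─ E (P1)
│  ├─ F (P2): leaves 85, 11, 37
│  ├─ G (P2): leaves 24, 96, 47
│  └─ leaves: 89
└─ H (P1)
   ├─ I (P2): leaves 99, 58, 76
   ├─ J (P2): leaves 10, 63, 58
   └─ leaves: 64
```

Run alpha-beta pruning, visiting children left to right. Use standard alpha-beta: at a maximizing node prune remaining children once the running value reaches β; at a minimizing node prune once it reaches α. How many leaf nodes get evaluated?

17

C [α=-∞,β=+∞]: v=31
D [α=31,β=+∞]: v=23 after child 1 ≤ α → α-cutoff, skip 2
B [α=-∞,β=+∞]: v=96
F [α=-∞,β=96]: v=11
G [α=11,β=96]: v=24
E [α=-∞,β=96]: v=89
I [α=-∞,β=89]: v=58
J [α=58,β=89]: v=10 after child 1 ≤ α → α-cutoff, skip 2
H [α=-∞,β=89]: v=64
Root [α=-∞,β=+∞]: v=64
Leaves evaluated: 17 of 21.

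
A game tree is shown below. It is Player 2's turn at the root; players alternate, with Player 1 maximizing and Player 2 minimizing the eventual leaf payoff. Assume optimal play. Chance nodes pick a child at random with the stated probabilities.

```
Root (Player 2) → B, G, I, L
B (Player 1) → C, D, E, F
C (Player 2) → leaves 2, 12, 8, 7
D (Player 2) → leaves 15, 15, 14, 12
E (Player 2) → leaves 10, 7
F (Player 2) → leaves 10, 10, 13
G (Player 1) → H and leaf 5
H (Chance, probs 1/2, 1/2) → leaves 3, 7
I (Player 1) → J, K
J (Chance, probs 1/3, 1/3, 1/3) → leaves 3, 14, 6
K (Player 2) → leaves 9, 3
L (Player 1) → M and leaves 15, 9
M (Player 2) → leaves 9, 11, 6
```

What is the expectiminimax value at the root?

C (Player 2): min(2, 12, 8, 7) = 2
D (Player 2): min(15, 15, 14, 12) = 12
E (Player 2): min(10, 7) = 7
F (Player 2): min(10, 10, 13) = 10
B (Player 1): max(2, 12, 7, 10) = 12
H (Chance): 1/2·3 + 1/2·7 = 5
G (Player 1): max(5, 5) = 5
J (Chance): 1/3·3 + 1/3·14 + 1/3·6 = 7.67
K (Player 2): min(9, 3) = 3
I (Player 1): max(7.67, 3) = 7.67
M (Player 2): min(9, 11, 6) = 6
L (Player 1): max(6, 15, 9) = 15
Root (Player 2): min(12, 5, 7.67, 15) = 5

5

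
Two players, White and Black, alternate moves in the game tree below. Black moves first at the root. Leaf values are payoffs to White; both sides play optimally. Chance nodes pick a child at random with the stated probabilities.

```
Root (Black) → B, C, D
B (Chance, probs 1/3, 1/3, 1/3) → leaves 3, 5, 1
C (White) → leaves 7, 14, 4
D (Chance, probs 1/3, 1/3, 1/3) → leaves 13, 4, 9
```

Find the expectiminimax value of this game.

B (Chance): 1/3·3 + 1/3·5 + 1/3·1 = 3
C (White): max(7, 14, 4) = 14
D (Chance): 1/3·13 + 1/3·4 + 1/3·9 = 8.67
Root (Black): min(3, 14, 8.67) = 3

3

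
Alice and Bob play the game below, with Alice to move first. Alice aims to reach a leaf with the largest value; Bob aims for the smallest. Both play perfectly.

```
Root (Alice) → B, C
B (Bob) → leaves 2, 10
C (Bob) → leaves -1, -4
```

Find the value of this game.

B (Bob): min(2, 10) = 2
C (Bob): min(-1, -4) = -4
Root (Alice): max(2, -4) = 2

2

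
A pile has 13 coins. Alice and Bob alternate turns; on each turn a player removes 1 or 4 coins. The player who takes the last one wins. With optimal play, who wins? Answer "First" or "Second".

First

i:   0  1  2  3  4  5  6  7  8  9 10 11 12 13
     L  W  L  W  W  L  W  L  W  W  L  W  L  W
Position 13 is W, so the first player wins.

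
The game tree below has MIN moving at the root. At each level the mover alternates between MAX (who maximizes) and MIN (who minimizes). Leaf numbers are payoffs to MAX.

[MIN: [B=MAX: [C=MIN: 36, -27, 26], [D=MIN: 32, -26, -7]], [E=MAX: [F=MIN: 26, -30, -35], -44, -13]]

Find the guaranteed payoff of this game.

-26

C (MIN): min(36, -27, 26) = -27
D (MIN): min(32, -26, -7) = -26
B (MAX): max(-27, -26) = -26
F (MIN): min(26, -30, -35) = -35
E (MAX): max(-35, -44, -13) = -13
Root (MIN): min(-26, -13) = -26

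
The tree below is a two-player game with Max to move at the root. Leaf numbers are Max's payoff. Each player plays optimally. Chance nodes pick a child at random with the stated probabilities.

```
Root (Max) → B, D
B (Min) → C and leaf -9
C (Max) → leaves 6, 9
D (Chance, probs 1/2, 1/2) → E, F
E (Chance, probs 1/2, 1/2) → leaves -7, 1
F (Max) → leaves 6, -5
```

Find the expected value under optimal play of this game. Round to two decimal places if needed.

1.5

C (Max): max(6, 9) = 9
B (Min): min(9, -9) = -9
E (Chance): 1/2·-7 + 1/2·1 = -3
F (Max): max(6, -5) = 6
D (Chance): 1/2·-3 + 1/2·6 = 1.5
Root (Max): max(-9, 1.5) = 1.5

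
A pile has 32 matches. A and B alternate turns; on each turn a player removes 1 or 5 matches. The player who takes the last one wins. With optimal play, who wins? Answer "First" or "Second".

Second

Compute winning (W) and losing (L) positions by backward induction:
i:   0  1  2  3  4  5  6  7  8  9 10 11 12 13 14 15 16 17 18 19 20 21 22 23 24 25 26 27 28 29 30 31 32
     L  W  L  W  L  W  L  W  L  W  L  W  L  W  L  W  L  W  L  W  L  W  L  W  L  W  L  W  L  W  L  W  L
Position 32 is L, so the second player wins.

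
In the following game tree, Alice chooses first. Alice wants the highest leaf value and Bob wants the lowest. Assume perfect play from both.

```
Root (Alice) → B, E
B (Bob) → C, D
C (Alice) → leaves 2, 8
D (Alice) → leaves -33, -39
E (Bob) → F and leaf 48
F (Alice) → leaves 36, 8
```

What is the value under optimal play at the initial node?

C (Alice): max(2, 8) = 8
D (Alice): max(-33, -39) = -33
B (Bob): min(8, -33) = -33
F (Alice): max(36, 8) = 36
E (Bob): min(36, 48) = 36
Root (Alice): max(-33, 36) = 36

36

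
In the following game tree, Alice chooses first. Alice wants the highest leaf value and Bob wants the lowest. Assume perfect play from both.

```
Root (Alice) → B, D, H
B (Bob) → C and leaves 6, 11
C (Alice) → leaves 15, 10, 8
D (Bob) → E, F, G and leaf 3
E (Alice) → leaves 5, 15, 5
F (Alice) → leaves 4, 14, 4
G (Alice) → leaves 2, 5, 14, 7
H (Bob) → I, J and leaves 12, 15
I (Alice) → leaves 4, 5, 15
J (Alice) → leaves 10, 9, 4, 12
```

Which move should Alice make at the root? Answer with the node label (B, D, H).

H

C (Alice): max(15, 10, 8) = 15
B (Bob): min(15, 6, 11) = 6
E (Alice): max(5, 15, 5) = 15
F (Alice): max(4, 14, 4) = 14
G (Alice): max(2, 5, 14, 7) = 14
D (Bob): min(15, 14, 14, 3) = 3
I (Alice): max(4, 5, 15) = 15
J (Alice): max(10, 9, 4, 12) = 12
H (Bob): min(15, 12, 12, 15) = 12
Root (Alice): max(6, 3, 12) = 12
Alice picks the child with the highest value: H (value 12).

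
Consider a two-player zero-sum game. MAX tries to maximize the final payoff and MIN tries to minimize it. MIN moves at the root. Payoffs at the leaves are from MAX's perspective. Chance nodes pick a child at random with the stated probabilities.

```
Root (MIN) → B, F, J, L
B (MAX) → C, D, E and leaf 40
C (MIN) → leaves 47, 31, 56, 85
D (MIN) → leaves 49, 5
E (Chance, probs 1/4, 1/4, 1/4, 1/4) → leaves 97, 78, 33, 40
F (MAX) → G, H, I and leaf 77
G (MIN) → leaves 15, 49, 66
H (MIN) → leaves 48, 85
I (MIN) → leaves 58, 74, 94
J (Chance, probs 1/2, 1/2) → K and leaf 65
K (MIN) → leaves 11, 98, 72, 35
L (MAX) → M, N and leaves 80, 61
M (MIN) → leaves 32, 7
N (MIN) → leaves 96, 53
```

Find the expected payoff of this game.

C (MIN): min(47, 31, 56, 85) = 31
D (MIN): min(49, 5) = 5
E (Chance): 1/4·97 + 1/4·78 + 1/4·33 + 1/4·40 = 62
B (MAX): max(31, 5, 62, 40) = 62
G (MIN): min(15, 49, 66) = 15
H (MIN): min(48, 85) = 48
I (MIN): min(58, 74, 94) = 58
F (MAX): max(15, 48, 58, 77) = 77
K (MIN): min(11, 98, 72, 35) = 11
J (Chance): 1/2·11 + 1/2·65 = 38
M (MIN): min(32, 7) = 7
N (MIN): min(96, 53) = 53
L (MAX): max(7, 53, 80, 61) = 80
Root (MIN): min(62, 77, 38, 80) = 38

38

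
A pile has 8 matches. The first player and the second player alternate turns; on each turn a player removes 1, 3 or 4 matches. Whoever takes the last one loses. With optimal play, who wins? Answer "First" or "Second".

Second

W/L table (W = player to move can force a win):
i:   0  1  2  3  4  5  6  7  8
     W  L  W  L  W  W  W  W  L
Position 8 is L, so the second player wins.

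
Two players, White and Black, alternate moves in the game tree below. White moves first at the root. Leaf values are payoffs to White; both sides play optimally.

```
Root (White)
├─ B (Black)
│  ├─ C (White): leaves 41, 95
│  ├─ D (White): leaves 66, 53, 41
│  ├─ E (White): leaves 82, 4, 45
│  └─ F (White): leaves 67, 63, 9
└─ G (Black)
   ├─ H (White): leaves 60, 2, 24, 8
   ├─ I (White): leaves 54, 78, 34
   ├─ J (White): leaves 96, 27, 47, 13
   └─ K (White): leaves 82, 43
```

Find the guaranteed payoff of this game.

66

C (White): max(41, 95) = 95
D (White): max(66, 53, 41) = 66
E (White): max(82, 4, 45) = 82
F (White): max(67, 63, 9) = 67
B (Black): min(95, 66, 82, 67) = 66
H (White): max(60, 2, 24, 8) = 60
I (White): max(54, 78, 34) = 78
J (White): max(96, 27, 47, 13) = 96
K (White): max(82, 43) = 82
G (Black): min(60, 78, 96, 82) = 60
Root (White): max(66, 60) = 66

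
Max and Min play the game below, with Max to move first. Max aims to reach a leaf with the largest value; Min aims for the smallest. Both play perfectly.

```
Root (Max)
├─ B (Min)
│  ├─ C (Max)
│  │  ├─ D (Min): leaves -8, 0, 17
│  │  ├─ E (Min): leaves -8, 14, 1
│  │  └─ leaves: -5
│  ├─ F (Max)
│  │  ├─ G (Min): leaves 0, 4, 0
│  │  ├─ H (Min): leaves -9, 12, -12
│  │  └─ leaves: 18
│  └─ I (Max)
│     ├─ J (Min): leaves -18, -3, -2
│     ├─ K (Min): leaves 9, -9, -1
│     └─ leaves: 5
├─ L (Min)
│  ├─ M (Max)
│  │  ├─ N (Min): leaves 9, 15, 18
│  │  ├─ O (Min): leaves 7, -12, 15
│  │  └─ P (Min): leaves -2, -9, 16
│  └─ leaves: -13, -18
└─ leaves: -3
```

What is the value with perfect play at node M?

9

N: min(9, 15, 18) = 9
O: min(7, -12, 15) = -12
P: min(-2, -9, 16) = -9
M: max(9, -12, -9) = 9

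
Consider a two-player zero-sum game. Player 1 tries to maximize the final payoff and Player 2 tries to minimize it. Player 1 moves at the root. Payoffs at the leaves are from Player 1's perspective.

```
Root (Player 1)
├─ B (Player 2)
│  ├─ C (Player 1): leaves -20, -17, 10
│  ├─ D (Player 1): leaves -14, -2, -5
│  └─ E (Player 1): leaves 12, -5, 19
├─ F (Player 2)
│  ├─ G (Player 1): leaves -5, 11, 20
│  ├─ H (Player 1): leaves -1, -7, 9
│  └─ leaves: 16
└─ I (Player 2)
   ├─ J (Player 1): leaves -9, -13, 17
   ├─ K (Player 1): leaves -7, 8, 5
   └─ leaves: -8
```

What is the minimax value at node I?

-8

J: max(-9, -13, 17) = 17
K: max(-7, 8, 5) = 8
I: min(17, 8, -8) = -8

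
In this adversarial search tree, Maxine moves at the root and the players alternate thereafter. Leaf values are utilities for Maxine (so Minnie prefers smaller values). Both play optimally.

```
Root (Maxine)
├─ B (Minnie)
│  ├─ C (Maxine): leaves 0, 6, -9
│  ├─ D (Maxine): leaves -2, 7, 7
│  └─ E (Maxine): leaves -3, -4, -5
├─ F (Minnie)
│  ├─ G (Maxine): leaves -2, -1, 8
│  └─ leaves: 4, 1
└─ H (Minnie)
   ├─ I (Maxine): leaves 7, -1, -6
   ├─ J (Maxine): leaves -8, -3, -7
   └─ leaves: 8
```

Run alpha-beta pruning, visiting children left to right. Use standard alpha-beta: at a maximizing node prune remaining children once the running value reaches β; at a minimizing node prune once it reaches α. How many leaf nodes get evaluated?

19

C [α=-∞,β=+∞]: v=6
D [α=-∞,β=6]: v=7 after child 2 ≥ β → β-cutoff, skip 1
E [α=-∞,β=6]: v=-3
B [α=-∞,β=+∞]: v=-3
G [α=-3,β=+∞]: v=8
F [α=-3,β=+∞]: v=1
I [α=1,β=+∞]: v=7
J [α=1,β=7]: v=-3
H [α=1,β=+∞]: v=-3 after child 2 ≤ α → α-cutoff, skip 1
Root [α=-∞,β=+∞]: v=1
Leaves evaluated: 19 of 21.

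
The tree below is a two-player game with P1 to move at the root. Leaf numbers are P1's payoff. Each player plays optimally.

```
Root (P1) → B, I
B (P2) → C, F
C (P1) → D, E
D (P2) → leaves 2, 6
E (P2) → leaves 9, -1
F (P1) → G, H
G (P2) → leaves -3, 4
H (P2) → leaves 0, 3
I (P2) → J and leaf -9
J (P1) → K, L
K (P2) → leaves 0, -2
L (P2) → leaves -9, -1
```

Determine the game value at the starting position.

D (P2): min(2, 6) = 2
E (P2): min(9, -1) = -1
C (P1): max(2, -1) = 2
G (P2): min(-3, 4) = -3
H (P2): min(0, 3) = 0
F (P1): max(-3, 0) = 0
B (P2): min(2, 0) = 0
K (P2): min(0, -2) = -2
L (P2): min(-9, -1) = -9
J (P1): max(-2, -9) = -2
I (P2): min(-2, -9) = -9
Root (P1): max(0, -9) = 0

0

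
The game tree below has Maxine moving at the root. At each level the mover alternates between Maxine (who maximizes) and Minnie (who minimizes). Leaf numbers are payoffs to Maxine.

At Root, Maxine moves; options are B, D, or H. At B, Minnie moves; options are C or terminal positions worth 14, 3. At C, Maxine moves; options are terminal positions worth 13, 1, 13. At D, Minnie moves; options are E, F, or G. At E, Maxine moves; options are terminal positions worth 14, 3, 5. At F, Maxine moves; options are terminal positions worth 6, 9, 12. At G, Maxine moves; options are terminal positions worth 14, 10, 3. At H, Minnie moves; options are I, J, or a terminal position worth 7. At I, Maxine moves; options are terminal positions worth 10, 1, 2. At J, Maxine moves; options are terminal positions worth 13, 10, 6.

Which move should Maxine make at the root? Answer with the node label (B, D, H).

D

C (Maxine): max(13, 1, 13) = 13
B (Minnie): min(13, 14, 3) = 3
E (Maxine): max(14, 3, 5) = 14
F (Maxine): max(6, 9, 12) = 12
G (Maxine): max(14, 10, 3) = 14
D (Minnie): min(14, 12, 14) = 12
I (Maxine): max(10, 1, 2) = 10
J (Maxine): max(13, 10, 6) = 13
H (Minnie): min(10, 13, 7) = 7
Root (Maxine): max(3, 12, 7) = 12
Maxine picks the child with the highest value: D (value 12).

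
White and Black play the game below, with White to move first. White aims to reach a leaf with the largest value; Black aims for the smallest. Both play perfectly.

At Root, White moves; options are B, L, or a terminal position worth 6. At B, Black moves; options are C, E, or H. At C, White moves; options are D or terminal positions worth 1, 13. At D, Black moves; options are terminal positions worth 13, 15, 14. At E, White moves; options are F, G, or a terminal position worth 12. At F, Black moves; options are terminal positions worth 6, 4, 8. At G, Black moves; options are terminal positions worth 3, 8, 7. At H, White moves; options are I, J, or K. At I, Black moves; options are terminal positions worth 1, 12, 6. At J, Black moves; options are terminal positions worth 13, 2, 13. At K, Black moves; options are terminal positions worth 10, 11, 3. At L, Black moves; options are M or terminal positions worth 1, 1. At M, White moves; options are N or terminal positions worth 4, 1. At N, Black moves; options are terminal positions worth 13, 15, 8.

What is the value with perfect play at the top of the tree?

D (Black): min(13, 15, 14) = 13
C (White): max(13, 1, 13) = 13
F (Black): min(6, 4, 8) = 4
G (Black): min(3, 8, 7) = 3
E (White): max(4, 3, 12) = 12
I (Black): min(1, 12, 6) = 1
J (Black): min(13, 2, 13) = 2
K (Black): min(10, 11, 3) = 3
H (White): max(1, 2, 3) = 3
B (Black): min(13, 12, 3) = 3
N (Black): min(13, 15, 8) = 8
M (White): max(8, 4, 1) = 8
L (Black): min(8, 1, 1) = 1
Root (White): max(3, 1, 6) = 6

6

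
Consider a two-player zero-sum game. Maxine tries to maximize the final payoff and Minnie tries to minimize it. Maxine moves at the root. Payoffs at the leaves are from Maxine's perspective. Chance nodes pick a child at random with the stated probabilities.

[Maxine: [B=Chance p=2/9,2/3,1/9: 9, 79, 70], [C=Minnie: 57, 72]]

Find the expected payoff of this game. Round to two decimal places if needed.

62.44

B (Chance): 2/9·9 + 2/3·79 + 1/9·70 = 62.44
C (Minnie): min(57, 72) = 57
Root (Maxine): max(62.44, 57) = 62.44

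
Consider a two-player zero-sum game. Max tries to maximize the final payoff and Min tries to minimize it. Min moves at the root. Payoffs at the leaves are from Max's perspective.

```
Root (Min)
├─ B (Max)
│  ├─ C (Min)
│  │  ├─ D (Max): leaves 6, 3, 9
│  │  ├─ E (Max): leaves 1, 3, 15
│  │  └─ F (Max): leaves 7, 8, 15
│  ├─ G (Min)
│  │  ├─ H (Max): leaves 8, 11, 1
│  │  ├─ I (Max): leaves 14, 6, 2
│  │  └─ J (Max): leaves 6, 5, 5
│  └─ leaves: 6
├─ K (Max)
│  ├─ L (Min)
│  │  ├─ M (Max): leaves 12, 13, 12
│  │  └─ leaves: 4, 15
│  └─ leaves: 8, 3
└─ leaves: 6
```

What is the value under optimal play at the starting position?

D (Max): max(6, 3, 9) = 9
E (Max): max(1, 3, 15) = 15
F (Max): max(7, 8, 15) = 15
C (Min): min(9, 15, 15) = 9
H (Max): max(8, 11, 1) = 11
I (Max): max(14, 6, 2) = 14
J (Max): max(6, 5, 5) = 6
G (Min): min(11, 14, 6) = 6
B (Max): max(9, 6, 6) = 9
M (Max): max(12, 13, 12) = 13
L (Min): min(13, 4, 15) = 4
K (Max): max(4, 8, 3) = 8
Root (Min): min(9, 8, 6) = 6

6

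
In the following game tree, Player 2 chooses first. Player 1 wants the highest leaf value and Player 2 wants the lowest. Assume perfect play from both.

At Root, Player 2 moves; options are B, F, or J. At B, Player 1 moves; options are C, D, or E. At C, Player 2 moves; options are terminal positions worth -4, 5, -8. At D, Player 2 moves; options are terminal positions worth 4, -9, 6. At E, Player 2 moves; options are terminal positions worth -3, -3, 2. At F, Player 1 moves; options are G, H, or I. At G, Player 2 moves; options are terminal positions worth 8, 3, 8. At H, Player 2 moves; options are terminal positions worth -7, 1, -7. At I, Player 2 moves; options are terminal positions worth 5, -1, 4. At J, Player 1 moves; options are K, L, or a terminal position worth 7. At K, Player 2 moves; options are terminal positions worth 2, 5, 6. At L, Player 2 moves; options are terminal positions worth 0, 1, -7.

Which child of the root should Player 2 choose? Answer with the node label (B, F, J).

C (Player 2): min(-4, 5, -8) = -8
D (Player 2): min(4, -9, 6) = -9
E (Player 2): min(-3, -3, 2) = -3
B (Player 1): max(-8, -9, -3) = -3
G (Player 2): min(8, 3, 8) = 3
H (Player 2): min(-7, 1, -7) = -7
I (Player 2): min(5, -1, 4) = -1
F (Player 1): max(3, -7, -1) = 3
K (Player 2): min(2, 5, 6) = 2
L (Player 2): min(0, 1, -7) = -7
J (Player 1): max(2, -7, 7) = 7
Root (Player 2): min(-3, 3, 7) = -3
Player 2 picks the child with the lowest value: B (value -3).

B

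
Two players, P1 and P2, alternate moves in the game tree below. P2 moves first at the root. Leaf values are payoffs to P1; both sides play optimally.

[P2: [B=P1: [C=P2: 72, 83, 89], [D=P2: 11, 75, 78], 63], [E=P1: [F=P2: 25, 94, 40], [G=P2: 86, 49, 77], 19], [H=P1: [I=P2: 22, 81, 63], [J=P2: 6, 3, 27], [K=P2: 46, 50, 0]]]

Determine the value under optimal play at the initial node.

C (P2): min(72, 83, 89) = 72
D (P2): min(11, 75, 78) = 11
B (P1): max(72, 11, 63) = 72
F (P2): min(25, 94, 40) = 25
G (P2): min(86, 49, 77) = 49
E (P1): max(25, 49, 19) = 49
I (P2): min(22, 81, 63) = 22
J (P2): min(6, 3, 27) = 3
K (P2): min(46, 50, 0) = 0
H (P1): max(22, 3, 0) = 22
Root (P2): min(72, 49, 22) = 22

22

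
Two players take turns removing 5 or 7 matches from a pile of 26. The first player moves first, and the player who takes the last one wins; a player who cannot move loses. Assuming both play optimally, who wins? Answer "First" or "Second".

W/L table (W = player to move can force a win):
i:   0  1  2  3  4  5  6  7  8  9 10 11 12 13 14 15 16 17 18 19 20 21 22 23 24 25 26
     L  L  L  L  L  W  W  W  W  W  W  W  L  L  L  L  L  W  W  W  W  W  W  W  L  L  L
Position 26 is L, so the second player wins.

Second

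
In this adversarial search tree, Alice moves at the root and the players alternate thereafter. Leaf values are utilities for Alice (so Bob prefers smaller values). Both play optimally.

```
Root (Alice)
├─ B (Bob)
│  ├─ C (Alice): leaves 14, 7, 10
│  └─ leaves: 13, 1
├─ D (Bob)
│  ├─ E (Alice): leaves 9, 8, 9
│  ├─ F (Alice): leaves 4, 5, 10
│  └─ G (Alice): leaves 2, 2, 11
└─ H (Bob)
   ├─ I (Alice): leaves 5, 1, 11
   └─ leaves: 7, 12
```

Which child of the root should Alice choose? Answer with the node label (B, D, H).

D

C (Alice): max(14, 7, 10) = 14
B (Bob): min(14, 13, 1) = 1
E (Alice): max(9, 8, 9) = 9
F (Alice): max(4, 5, 10) = 10
G (Alice): max(2, 2, 11) = 11
D (Bob): min(9, 10, 11) = 9
I (Alice): max(5, 1, 11) = 11
H (Bob): min(11, 7, 12) = 7
Root (Alice): max(1, 9, 7) = 9
Alice picks the child with the highest value: D (value 9).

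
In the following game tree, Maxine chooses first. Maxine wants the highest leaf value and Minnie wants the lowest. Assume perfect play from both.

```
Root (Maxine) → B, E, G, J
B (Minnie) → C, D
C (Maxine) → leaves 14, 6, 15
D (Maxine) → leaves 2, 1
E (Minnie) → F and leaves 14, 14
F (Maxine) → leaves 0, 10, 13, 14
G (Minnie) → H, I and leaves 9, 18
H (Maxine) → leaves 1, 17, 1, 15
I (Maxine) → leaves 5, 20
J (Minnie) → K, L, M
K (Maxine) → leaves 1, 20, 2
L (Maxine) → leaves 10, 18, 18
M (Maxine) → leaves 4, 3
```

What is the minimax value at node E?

F: max(0, 10, 13, 14) = 14
E: min(14, 14, 14) = 14

14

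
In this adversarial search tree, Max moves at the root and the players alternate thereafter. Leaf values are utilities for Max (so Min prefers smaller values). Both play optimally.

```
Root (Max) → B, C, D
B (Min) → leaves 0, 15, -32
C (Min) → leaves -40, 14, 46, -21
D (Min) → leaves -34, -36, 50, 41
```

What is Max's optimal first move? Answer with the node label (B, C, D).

B

B (Min): min(0, 15, -32) = -32
C (Min): min(-40, 14, 46, -21) = -40
D (Min): min(-34, -36, 50, 41) = -36
Root (Max): max(-32, -40, -36) = -32
Max picks the child with the highest value: B (value -32).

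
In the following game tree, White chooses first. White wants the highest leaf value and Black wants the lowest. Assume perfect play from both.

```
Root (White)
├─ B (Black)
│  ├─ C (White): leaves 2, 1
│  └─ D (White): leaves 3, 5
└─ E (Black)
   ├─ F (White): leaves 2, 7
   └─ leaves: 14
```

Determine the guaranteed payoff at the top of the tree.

7

C (White): max(2, 1) = 2
D (White): max(3, 5) = 5
B (Black): min(2, 5) = 2
F (White): max(2, 7) = 7
E (Black): min(7, 14) = 7
Root (White): max(2, 7) = 7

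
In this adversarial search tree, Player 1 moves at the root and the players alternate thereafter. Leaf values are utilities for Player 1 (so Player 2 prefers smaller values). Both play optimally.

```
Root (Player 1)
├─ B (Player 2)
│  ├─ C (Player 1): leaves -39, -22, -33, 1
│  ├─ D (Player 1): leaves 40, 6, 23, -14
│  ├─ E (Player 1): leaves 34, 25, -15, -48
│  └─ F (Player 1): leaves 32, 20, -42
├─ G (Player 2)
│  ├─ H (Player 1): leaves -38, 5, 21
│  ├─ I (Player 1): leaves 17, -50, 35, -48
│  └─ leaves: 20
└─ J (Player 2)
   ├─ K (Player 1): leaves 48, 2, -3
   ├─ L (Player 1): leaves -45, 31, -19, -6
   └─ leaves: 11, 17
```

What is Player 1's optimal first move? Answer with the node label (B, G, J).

G

C (Player 1): max(-39, -22, -33, 1) = 1
D (Player 1): max(40, 6, 23, -14) = 40
E (Player 1): max(34, 25, -15, -48) = 34
F (Player 1): max(32, 20, -42) = 32
B (Player 2): min(1, 40, 34, 32) = 1
H (Player 1): max(-38, 5, 21) = 21
I (Player 1): max(17, -50, 35, -48) = 35
G (Player 2): min(21, 35, 20) = 20
K (Player 1): max(48, 2, -3) = 48
L (Player 1): max(-45, 31, -19, -6) = 31
J (Player 2): min(48, 31, 11, 17) = 11
Root (Player 1): max(1, 20, 11) = 20
Player 1 picks the child with the highest value: G (value 20).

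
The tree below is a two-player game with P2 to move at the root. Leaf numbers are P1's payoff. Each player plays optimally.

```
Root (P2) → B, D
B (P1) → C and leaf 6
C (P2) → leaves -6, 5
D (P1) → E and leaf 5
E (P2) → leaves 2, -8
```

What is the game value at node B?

C: min(-6, 5) = -6
B: max(-6, 6) = 6

6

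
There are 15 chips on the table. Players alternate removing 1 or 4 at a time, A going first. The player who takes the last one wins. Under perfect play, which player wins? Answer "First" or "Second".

i:   0  1  2  3  4  5  6  7  8  9 10 11 12 13 14 15
     L  W  L  W  W  L  W  L  W  W  L  W  L  W  W  L
Position 15 is L, so the second player wins.

Second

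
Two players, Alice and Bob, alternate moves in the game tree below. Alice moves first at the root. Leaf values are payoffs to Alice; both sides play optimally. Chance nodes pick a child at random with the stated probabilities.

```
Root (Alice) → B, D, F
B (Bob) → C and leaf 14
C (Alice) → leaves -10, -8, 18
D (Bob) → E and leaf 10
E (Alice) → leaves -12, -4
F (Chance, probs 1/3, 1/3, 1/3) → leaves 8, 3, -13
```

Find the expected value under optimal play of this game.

C (Alice): max(-10, -8, 18) = 18
B (Bob): min(18, 14) = 14
E (Alice): max(-12, -4) = -4
D (Bob): min(-4, 10) = -4
F (Chance): 1/3·8 + 1/3·3 + 1/3·-13 = -0.67
Root (Alice): max(14, -4, -0.67) = 14

14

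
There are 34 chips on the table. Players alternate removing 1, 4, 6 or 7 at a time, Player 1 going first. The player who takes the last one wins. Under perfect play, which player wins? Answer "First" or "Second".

Positions where the player to move wins (W) vs loses (L):
i:   0  1  2  3  4  5  6  7  8  9 10 11 12 13 14 15 16 17 18 19 20 21 22 23 24 25 26 27 28 29 30 31 32 33 34
     L  W  L  W  W  L  W  W  W  W  L  W  W  L  W  L  W  W  L  W  W  W  W  L  W  W  L  W  L  W  W  L  W  W  W
Position 34 is W, so the first player wins.

First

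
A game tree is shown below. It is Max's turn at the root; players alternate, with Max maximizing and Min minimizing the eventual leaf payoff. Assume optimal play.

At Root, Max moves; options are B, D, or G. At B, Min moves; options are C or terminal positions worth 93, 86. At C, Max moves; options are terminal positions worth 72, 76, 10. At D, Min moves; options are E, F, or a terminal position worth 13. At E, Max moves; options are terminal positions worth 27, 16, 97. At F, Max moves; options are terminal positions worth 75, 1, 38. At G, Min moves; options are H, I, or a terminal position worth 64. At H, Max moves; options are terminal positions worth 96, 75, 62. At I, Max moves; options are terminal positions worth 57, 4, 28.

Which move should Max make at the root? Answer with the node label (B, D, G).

B

C (Max): max(72, 76, 10) = 76
B (Min): min(76, 93, 86) = 76
E (Max): max(27, 16, 97) = 97
F (Max): max(75, 1, 38) = 75
D (Min): min(97, 75, 13) = 13
H (Max): max(96, 75, 62) = 96
I (Max): max(57, 4, 28) = 57
G (Min): min(96, 57, 64) = 57
Root (Max): max(76, 13, 57) = 76
Max picks the child with the highest value: B (value 76).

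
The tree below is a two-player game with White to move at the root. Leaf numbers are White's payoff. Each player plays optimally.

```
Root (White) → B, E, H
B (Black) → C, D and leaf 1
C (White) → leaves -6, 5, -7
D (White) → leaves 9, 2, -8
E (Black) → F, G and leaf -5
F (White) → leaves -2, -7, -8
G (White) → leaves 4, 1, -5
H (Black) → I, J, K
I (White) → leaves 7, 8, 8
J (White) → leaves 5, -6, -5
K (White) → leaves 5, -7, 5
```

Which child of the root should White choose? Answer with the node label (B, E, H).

C (White): max(-6, 5, -7) = 5
D (White): max(9, 2, -8) = 9
B (Black): min(5, 9, 1) = 1
F (White): max(-2, -7, -8) = -2
G (White): max(4, 1, -5) = 4
E (Black): min(-2, 4, -5) = -5
I (White): max(7, 8, 8) = 8
J (White): max(5, -6, -5) = 5
K (White): max(5, -7, 5) = 5
H (Black): min(8, 5, 5) = 5
Root (White): max(1, -5, 5) = 5
White picks the child with the highest value: H (value 5).

H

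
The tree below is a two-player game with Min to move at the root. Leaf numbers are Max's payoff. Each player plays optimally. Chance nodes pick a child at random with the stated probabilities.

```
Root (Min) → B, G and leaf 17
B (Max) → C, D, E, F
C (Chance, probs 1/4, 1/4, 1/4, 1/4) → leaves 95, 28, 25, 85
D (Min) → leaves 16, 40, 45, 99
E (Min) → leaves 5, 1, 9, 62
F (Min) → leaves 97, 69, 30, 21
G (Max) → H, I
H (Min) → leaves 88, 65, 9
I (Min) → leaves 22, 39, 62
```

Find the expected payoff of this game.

C (Chance): 1/4·95 + 1/4·28 + 1/4·25 + 1/4·85 = 58.25
D (Min): min(16, 40, 45, 99) = 16
E (Min): min(5, 1, 9, 62) = 1
F (Min): min(97, 69, 30, 21) = 21
B (Max): max(58.25, 16, 1, 21) = 58.25
H (Min): min(88, 65, 9) = 9
I (Min): min(22, 39, 62) = 22
G (Max): max(9, 22) = 22
Root (Min): min(58.25, 22, 17) = 17

17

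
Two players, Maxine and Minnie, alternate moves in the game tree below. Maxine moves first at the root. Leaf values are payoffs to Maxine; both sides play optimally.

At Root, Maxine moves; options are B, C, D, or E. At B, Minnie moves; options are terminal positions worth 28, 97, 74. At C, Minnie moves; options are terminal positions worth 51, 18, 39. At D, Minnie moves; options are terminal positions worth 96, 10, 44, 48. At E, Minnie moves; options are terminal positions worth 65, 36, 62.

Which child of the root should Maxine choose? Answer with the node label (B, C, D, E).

E

B (Minnie): min(28, 97, 74) = 28
C (Minnie): min(51, 18, 39) = 18
D (Minnie): min(96, 10, 44, 48) = 10
E (Minnie): min(65, 36, 62) = 36
Root (Maxine): max(28, 18, 10, 36) = 36
Maxine picks the child with the highest value: E (value 36).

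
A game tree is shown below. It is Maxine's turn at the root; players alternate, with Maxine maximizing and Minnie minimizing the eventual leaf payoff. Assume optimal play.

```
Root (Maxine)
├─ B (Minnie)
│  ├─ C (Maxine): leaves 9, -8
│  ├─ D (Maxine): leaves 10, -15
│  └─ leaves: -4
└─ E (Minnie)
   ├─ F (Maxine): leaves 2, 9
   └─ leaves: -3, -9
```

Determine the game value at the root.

C (Maxine): max(9, -8) = 9
D (Maxine): max(10, -15) = 10
B (Minnie): min(9, 10, -4) = -4
F (Maxine): max(2, 9) = 9
E (Minnie): min(9, -3, -9) = -9
Root (Maxine): max(-4, -9) = -4

-4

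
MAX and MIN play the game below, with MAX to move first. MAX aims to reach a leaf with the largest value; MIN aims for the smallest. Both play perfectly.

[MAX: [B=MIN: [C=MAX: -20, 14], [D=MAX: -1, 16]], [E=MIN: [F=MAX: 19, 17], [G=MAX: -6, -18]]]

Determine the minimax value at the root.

C (MAX): max(-20, 14) = 14
D (MAX): max(-1, 16) = 16
B (MIN): min(14, 16) = 14
F (MAX): max(19, 17) = 19
G (MAX): max(-6, -18) = -6
E (MIN): min(19, -6) = -6
Root (MAX): max(14, -6) = 14

14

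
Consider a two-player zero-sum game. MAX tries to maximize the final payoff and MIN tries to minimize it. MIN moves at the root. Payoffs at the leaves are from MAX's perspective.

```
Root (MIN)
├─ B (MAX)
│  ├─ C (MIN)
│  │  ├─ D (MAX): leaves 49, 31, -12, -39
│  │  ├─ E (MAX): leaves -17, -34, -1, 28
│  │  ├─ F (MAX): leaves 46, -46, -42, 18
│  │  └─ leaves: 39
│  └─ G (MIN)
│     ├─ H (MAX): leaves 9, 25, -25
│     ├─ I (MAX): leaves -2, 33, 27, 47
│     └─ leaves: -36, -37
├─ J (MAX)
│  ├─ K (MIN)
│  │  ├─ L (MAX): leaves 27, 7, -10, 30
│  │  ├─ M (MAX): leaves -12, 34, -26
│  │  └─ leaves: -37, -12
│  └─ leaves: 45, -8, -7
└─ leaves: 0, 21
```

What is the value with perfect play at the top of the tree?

0

D (MAX): max(49, 31, -12, -39) = 49
E (MAX): max(-17, -34, -1, 28) = 28
F (MAX): max(46, -46, -42, 18) = 46
C (MIN): min(49, 28, 46, 39) = 28
H (MAX): max(9, 25, -25) = 25
I (MAX): max(-2, 33, 27, 47) = 47
G (MIN): min(25, 47, -36, -37) = -37
B (MAX): max(28, -37) = 28
L (MAX): max(27, 7, -10, 30) = 30
M (MAX): max(-12, 34, -26) = 34
K (MIN): min(30, 34, -37, -12) = -37
J (MAX): max(-37, 45, -8, -7) = 45
Root (MIN): min(28, 45, 0, 21) = 0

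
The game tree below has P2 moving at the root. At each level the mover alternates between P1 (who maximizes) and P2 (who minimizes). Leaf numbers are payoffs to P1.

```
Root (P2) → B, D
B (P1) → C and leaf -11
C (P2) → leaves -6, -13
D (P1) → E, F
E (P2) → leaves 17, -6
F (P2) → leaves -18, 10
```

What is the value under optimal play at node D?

E: min(17, -6) = -6
F: min(-18, 10) = -18
D: max(-6, -18) = -6

-6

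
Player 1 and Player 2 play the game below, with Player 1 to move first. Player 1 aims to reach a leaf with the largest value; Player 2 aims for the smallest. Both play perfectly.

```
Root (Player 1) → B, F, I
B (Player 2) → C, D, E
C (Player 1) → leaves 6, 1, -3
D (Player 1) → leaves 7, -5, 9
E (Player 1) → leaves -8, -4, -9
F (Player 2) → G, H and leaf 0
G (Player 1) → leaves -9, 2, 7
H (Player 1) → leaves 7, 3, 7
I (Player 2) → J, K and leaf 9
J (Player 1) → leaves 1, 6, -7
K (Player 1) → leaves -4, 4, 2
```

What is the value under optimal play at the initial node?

4

C (Player 1): max(6, 1, -3) = 6
D (Player 1): max(7, -5, 9) = 9
E (Player 1): max(-8, -4, -9) = -4
B (Player 2): min(6, 9, -4) = -4
G (Player 1): max(-9, 2, 7) = 7
H (Player 1): max(7, 3, 7) = 7
F (Player 2): min(7, 7, 0) = 0
J (Player 1): max(1, 6, -7) = 6
K (Player 1): max(-4, 4, 2) = 4
I (Player 2): min(6, 4, 9) = 4
Root (Player 1): max(-4, 0, 4) = 4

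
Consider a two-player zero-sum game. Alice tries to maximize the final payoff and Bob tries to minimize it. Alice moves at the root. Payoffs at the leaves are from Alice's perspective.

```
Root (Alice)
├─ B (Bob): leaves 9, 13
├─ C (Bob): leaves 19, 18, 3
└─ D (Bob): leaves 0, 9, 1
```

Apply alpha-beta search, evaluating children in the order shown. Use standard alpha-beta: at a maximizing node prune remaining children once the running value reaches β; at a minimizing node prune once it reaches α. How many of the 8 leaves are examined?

6

B [α=-∞,β=+∞]: v=9
C [α=9,β=+∞]: v=3
D [α=9,β=+∞]: v=0 after child 1 ≤ α → α-cutoff, skip 2
Root [α=-∞,β=+∞]: v=9
Leaves evaluated: 6 of 8.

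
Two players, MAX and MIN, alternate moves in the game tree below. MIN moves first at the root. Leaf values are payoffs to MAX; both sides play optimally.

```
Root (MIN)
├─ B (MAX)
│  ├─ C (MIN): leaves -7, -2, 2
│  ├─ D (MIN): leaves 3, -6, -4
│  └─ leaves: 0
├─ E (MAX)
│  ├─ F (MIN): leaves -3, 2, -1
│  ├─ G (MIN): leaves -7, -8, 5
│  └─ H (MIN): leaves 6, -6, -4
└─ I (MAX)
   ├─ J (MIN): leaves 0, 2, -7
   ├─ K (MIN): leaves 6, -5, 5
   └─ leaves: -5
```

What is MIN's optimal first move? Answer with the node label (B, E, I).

C (MIN): min(-7, -2, 2) = -7
D (MIN): min(3, -6, -4) = -6
B (MAX): max(-7, -6, 0) = 0
F (MIN): min(-3, 2, -1) = -3
G (MIN): min(-7, -8, 5) = -8
H (MIN): min(6, -6, -4) = -6
E (MAX): max(-3, -8, -6) = -3
J (MIN): min(0, 2, -7) = -7
K (MIN): min(6, -5, 5) = -5
I (MAX): max(-7, -5, -5) = -5
Root (MIN): min(0, -3, -5) = -5
MIN picks the child with the lowest value: I (value -5).

I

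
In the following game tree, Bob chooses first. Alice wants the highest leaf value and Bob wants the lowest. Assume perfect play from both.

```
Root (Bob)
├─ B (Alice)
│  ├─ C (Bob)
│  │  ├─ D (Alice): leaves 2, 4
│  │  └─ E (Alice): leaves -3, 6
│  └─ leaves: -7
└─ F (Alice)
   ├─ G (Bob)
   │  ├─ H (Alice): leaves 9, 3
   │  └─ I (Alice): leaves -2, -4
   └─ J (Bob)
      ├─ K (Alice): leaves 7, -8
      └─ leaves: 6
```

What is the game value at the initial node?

D (Alice): max(2, 4) = 4
E (Alice): max(-3, 6) = 6
C (Bob): min(4, 6) = 4
B (Alice): max(4, -7) = 4
H (Alice): max(9, 3) = 9
I (Alice): max(-2, -4) = -2
G (Bob): min(9, -2) = -2
K (Alice): max(7, -8) = 7
J (Bob): min(7, 6) = 6
F (Alice): max(-2, 6) = 6
Root (Bob): min(4, 6) = 4

4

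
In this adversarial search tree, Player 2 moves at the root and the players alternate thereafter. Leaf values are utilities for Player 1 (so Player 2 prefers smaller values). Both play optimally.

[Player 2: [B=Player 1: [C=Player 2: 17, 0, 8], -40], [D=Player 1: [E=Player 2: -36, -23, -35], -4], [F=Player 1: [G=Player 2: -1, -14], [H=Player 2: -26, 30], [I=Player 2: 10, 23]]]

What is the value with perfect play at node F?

10

G: min(-1, -14) = -14
H: min(-26, 30) = -26
I: min(10, 23) = 10
F: max(-14, -26, 10) = 10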